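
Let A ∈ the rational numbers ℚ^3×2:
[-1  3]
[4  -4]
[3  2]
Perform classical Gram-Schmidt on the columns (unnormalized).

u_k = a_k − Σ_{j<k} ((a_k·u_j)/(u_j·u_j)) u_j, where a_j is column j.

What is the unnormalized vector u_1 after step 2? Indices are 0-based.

u_1 = (5/2, -2, 7/2)

Step 1: u_0 = a_0 = (-1, 4, 3).
Step 2: u_1 = a_1 − (-1/2)·u_0 = (5/2, -2, 7/2).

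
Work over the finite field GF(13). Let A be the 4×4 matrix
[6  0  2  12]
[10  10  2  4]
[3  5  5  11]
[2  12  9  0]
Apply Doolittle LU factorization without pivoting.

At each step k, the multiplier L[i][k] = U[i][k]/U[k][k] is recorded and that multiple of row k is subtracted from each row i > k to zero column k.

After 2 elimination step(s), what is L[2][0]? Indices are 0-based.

L[2][0] = 7

[col 0] pivot 6
  R1 -= 6*R0 → (0, 10, 3, 10)  (L[1][0] := 6)
  R2 -= 7*R0 → (0, 5, 4, 5)  (L[2][0] := 7)
  R3 -= 9*R0 → (0, 12, 4, 9)  (L[3][0] := 9)
[col 1] pivot 10
  R2 -= 7*R1 → (0, 0, 9, 0)  (L[2][1] := 7)
  R3 -= 9*R1 → (0, 0, 3, 10)  (L[3][1] := 9)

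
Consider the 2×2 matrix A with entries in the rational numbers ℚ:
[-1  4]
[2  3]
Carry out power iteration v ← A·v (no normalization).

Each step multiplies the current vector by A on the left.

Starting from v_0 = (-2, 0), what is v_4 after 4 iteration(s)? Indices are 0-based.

v_0 = (-2, 0).
v_1 = A·v_0 = (2, -4).
v_2 = A·v_1 = (-18, -8).
v_3 = A·v_2 = (-14, -60).
v_4 = A·v_3 = (-226, -208).

v_4 = (-226, -208)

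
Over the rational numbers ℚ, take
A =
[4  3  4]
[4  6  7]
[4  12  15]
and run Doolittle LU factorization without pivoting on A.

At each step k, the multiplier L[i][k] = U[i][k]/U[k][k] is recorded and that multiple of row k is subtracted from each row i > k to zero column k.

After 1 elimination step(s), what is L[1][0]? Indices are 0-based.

k=0: U[0][0]=4
  eliminate (1,0): mult=1, new row 1: (0, 3, 3); set L[1][0]=1
  eliminate (2,0): mult=1, new row 2: (0, 9, 11); set L[2][0]=1

L[1][0] = 1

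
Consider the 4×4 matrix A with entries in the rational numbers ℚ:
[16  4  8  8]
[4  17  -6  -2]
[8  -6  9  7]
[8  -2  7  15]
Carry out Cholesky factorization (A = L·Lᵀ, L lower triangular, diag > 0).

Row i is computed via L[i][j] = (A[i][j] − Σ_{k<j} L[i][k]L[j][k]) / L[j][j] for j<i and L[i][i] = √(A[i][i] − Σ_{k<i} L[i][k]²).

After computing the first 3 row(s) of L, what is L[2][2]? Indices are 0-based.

Step 1: L[0][0] = √(16) = 4.
  L[1][0] = (4) / L[0][0] = 1.
Step 2: L[1][1] = √(16) = 4.
  L[2][0] = (8) / L[0][0] = 2.
  L[2][1] = (-8) / L[1][1] = -2.
Step 3: L[2][2] = √(1) = 1.

L[2][2] = 1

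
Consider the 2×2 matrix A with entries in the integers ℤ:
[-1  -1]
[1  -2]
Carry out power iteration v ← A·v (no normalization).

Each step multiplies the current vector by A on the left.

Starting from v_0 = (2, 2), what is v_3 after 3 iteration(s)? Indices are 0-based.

v_0 = (2, 2).
v_1 = A·v_0 = (-4, -2).
v_2 = A·v_1 = (6, 0).
v_3 = A·v_2 = (-6, 6).

v_3 = (-6, 6)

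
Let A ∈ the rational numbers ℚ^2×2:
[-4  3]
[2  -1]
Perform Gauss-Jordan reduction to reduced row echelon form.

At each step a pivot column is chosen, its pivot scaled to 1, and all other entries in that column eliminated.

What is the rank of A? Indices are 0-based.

pivot(0,0)=-4: scale R0 → (1, -3/4)
  clear (1,0): R1 −= (2)R0 → (0, 1/2)
pivot(1,1)=1/2: scale R1 → (0, 1)
  clear (0,1): R0 −= (-3/4)R1 → (1, 0)

rank = 2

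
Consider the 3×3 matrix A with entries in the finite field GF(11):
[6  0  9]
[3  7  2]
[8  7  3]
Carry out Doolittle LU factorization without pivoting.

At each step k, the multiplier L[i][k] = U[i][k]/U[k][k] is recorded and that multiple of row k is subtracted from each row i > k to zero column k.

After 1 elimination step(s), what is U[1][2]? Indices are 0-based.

U[1][2] = 3

k=0: U[0][0]=6
  eliminate (1,0): mult=6, new row 1: (0, 7, 3); set L[1][0]=6
  eliminate (2,0): mult=5, new row 2: (0, 7, 2); set L[2][0]=5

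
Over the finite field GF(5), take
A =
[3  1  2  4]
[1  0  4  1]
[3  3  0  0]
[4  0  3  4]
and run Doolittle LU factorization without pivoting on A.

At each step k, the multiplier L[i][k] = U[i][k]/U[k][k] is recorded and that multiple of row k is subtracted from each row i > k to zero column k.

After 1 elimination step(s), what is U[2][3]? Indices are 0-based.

U[2][3] = 1

Step 1: pivot at (0,0) is 3.
  row1 ← row1 − (2)·row0  ⇒  L[1][0]=2, U row1=(0, 3, 0, 3)
  row2 ← row2 − (1)·row0  ⇒  L[2][0]=1, U row2=(0, 2, 3, 1)
  row3 ← row3 − (3)·row0  ⇒  L[3][0]=3, U row3=(0, 2, 2, 2)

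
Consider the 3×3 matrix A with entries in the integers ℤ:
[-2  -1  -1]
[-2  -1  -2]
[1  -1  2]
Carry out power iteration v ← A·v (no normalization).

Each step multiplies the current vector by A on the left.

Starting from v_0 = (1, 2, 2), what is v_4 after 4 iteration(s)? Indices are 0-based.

v_4 = (157, 138, 46)

v_0 = (1, 2, 2).
v_1 = A·v_0 = (-6, -8, 3).
v_2 = A·v_1 = (17, 14, 8).
v_3 = A·v_2 = (-56, -64, 19).
v_4 = A·v_3 = (157, 138, 46).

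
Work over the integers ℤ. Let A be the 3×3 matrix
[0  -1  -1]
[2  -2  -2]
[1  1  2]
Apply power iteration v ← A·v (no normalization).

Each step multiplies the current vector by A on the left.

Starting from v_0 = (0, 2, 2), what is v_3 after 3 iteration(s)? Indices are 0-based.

v_3 = (4, 12, -2)

v_0 = (0, 2, 2).
v_1 = A·v_0 = (-4, -8, 6).
v_2 = A·v_1 = (2, -4, 0).
v_3 = A·v_2 = (4, 12, -2).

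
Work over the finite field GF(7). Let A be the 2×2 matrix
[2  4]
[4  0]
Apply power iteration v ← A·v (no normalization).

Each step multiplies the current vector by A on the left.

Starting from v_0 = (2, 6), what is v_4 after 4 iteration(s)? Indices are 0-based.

v_0 = (2, 6).
v_1 = A·v_0 = (0, 1).
v_2 = A·v_1 = (4, 0).
v_3 = A·v_2 = (1, 2).
v_4 = A·v_3 = (3, 4).

v_4 = (3, 4)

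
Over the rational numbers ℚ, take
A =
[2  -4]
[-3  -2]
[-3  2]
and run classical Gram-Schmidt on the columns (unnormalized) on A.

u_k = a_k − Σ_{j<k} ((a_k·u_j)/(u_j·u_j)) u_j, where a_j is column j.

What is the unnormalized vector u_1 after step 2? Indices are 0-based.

Step 1: u_0 = a_0 = (2, -3, -3).
Step 2: u_1 = a_1 − (-4/11)·u_0 = (-36/11, -34/11, 10/11).

u_1 = (-36/11, -34/11, 10/11)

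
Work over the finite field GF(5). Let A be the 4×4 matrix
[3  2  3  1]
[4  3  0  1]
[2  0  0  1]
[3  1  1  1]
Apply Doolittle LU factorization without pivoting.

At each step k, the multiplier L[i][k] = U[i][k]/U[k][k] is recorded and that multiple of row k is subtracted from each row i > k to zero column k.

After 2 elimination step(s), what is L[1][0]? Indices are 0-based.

Step 1: pivot at (0,0) is 3.
  row1 ← row1 − (3)·row0  ⇒  L[1][0]=3, U row1=(0, 2, 1, 3)
  row2 ← row2 − (4)·row0  ⇒  L[2][0]=4, U row2=(0, 2, 3, 2)
  row3 ← row3 − (1)·row0  ⇒  L[3][0]=1, U row3=(0, 4, 3, 0)
Step 2: pivot at (1,1) is 2.
  row2 ← row2 − (1)·row1  ⇒  L[2][1]=1, U row2=(0, 0, 2, 4)
  row3 ← row3 − (2)·row1  ⇒  L[3][1]=2, U row3=(0, 0, 1, 4)

L[1][0] = 3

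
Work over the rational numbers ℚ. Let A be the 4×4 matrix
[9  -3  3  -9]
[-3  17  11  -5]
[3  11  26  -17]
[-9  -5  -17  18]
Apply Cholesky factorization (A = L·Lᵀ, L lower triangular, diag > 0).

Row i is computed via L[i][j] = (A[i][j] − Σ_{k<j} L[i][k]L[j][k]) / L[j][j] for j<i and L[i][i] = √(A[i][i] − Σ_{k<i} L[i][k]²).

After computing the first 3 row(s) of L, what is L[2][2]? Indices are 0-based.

L[2][2] = 4

Step 1: L[0][0] = √(9) = 3.
  L[1][0] = (-3) / L[0][0] = -1.
Step 2: L[1][1] = √(16) = 4.
  L[2][0] = (3) / L[0][0] = 1.
  L[2][1] = (12) / L[1][1] = 3.
Step 3: L[2][2] = √(16) = 4.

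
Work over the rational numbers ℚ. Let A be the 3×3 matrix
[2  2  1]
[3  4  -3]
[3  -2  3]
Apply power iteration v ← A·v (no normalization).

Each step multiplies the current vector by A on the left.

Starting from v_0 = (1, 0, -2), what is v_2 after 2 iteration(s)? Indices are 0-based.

v_0 = (1, 0, -2).
v_1 = A·v_0 = (0, 9, -3).
v_2 = A·v_1 = (15, 45, -27).

v_2 = (15, 45, -27)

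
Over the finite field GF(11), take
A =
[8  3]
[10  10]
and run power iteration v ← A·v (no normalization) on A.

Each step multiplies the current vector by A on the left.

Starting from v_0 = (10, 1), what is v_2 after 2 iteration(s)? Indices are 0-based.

v_0 = (10, 1).
v_1 = A·v_0 = (6, 0).
v_2 = A·v_1 = (4, 5).

v_2 = (4, 5)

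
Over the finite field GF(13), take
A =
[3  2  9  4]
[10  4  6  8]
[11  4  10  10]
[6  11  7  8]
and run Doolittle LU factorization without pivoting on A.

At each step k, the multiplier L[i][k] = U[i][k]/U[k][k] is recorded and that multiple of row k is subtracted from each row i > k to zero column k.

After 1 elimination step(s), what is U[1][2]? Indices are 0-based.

U[1][2] = 2

k=0: U[0][0]=3
  eliminate (1,0): mult=12, new row 1: (0, 6, 2, 12); set L[1][0]=12
  eliminate (2,0): mult=8, new row 2: (0, 1, 3, 4); set L[2][0]=8
  eliminate (3,0): mult=2, new row 3: (0, 7, 2, 0); set L[3][0]=2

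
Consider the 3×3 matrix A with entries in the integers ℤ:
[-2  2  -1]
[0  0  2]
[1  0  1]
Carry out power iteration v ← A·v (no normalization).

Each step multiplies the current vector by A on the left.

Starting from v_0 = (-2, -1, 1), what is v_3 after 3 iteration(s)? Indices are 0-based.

v_3 = (-10, 0, 3)

v_0 = (-2, -1, 1).
v_1 = A·v_0 = (1, 2, -1).
v_2 = A·v_1 = (3, -2, 0).
v_3 = A·v_2 = (-10, 0, 3).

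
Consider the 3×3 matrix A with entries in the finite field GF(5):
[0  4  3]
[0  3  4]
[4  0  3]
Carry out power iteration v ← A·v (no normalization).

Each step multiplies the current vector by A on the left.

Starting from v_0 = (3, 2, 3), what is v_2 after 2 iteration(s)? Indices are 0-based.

v_2 = (0, 3, 1)

v_0 = (3, 2, 3).
v_1 = A·v_0 = (2, 3, 1).
v_2 = A·v_1 = (0, 3, 1).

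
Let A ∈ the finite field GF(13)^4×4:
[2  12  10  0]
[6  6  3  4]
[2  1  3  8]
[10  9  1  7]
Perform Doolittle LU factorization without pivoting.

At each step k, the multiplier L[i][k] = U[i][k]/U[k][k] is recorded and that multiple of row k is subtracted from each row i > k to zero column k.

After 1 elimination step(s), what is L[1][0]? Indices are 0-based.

L[1][0] = 3

Step 1: pivot at (0,0) is 2.
  row1 ← row1 − (3)·row0  ⇒  L[1][0]=3, U row1=(0, 9, 12, 4)
  row2 ← row2 − (1)·row0  ⇒  L[2][0]=1, U row2=(0, 2, 6, 8)
  row3 ← row3 − (5)·row0  ⇒  L[3][0]=5, U row3=(0, 1, 3, 7)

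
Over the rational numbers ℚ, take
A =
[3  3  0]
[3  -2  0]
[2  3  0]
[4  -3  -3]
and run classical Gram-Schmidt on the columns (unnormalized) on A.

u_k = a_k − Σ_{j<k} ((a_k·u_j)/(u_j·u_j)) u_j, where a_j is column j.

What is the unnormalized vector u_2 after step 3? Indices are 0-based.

u_2 = (117/1169, 1647/1169, -228/1169, -1209/1169)

Step 1: u_0 = a_0 = (3, 3, 2, 4).
Step 2: u_1 = a_1 − (-3/38)·u_0 = (123/38, -67/38, 60/19, -51/19).
Step 3: u_2 = a_2 − (-6/19)·u_0 − (306/1169)·u_1 = (117/1169, 1647/1169, -228/1169, -1209/1169).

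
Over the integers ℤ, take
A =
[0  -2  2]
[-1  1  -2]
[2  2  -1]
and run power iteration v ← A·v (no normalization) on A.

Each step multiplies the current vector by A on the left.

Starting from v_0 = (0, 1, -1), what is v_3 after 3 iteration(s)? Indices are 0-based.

v_0 = (0, 1, -1).
v_1 = A·v_0 = (-4, 3, 3).
v_2 = A·v_1 = (0, 1, -5).
v_3 = A·v_2 = (-12, 11, 7).

v_3 = (-12, 11, 7)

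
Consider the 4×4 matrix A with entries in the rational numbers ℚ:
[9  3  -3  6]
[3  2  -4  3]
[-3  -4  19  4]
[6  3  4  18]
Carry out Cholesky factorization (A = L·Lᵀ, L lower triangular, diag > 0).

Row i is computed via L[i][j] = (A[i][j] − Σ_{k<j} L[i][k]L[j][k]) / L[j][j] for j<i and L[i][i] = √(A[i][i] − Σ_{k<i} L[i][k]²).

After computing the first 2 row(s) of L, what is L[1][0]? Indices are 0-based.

L[1][0] = 1

Step 1: L[0][0] = √(9) = 3.
  L[1][0] = (3) / L[0][0] = 1.
Step 2: L[1][1] = √(1) = 1.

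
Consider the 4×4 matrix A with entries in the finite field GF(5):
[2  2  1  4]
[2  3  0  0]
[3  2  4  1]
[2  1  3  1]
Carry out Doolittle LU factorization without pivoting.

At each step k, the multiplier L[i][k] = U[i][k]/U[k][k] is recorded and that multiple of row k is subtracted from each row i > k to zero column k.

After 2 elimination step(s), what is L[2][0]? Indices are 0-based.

[col 0] pivot 2
  R1 -= 1*R0 → (0, 1, 4, 1)  (L[1][0] := 1)
  R2 -= 4*R0 → (0, 4, 0, 0)  (L[2][0] := 4)
  R3 -= 1*R0 → (0, 4, 2, 2)  (L[3][0] := 1)
[col 1] pivot 1
  R2 -= 4*R1 → (0, 0, 4, 1)  (L[2][1] := 4)
  R3 -= 4*R1 → (0, 0, 1, 3)  (L[3][1] := 4)

L[2][0] = 4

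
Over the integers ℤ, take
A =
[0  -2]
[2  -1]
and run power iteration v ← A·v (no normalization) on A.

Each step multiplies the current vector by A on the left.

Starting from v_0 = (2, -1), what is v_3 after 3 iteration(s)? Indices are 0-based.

v_0 = (2, -1).
v_1 = A·v_0 = (2, 5).
v_2 = A·v_1 = (-10, -1).
v_3 = A·v_2 = (2, -19).

v_3 = (2, -19)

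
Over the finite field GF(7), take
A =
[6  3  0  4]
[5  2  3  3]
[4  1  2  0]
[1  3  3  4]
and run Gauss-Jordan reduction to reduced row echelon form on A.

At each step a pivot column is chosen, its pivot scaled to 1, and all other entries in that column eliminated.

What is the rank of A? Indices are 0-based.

rank = 4

[1] R0 /= 6  ⇒  (1, 4, 0, 3)
     R1 -= 5·R0  ⇒  (0, 3, 3, 2)
     R2 -= 4·R0  ⇒  (0, 6, 2, 2)
     R3 -= 1·R0  ⇒  (0, 6, 3, 1)
[2] R1 /= 3  ⇒  (0, 1, 1, 3)
     R0 -= 4·R1  ⇒  (1, 0, 3, 5)
     R2 -= 6·R1  ⇒  (0, 0, 3, 5)
     R3 -= 6·R1  ⇒  (0, 0, 4, 4)
[3] R2 /= 3  ⇒  (0, 0, 1, 4)
     R0 -= 3·R2  ⇒  (1, 0, 0, 0)
     R1 -= 1·R2  ⇒  (0, 1, 0, 6)
     R3 -= 4·R2  ⇒  (0, 0, 0, 2)
[4] R3 /= 2  ⇒  (0, 0, 0, 1)
     R1 -= 6·R3  ⇒  (0, 1, 0, 0)
     R2 -= 4·R3  ⇒  (0, 0, 1, 0)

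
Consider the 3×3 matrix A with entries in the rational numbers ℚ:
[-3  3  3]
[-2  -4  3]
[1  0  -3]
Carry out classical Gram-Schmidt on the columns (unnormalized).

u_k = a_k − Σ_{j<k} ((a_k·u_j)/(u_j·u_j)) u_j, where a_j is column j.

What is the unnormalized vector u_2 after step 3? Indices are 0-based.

Step 1: u_0 = a_0 = (-3, -2, 1).
Step 2: u_1 = a_1 − (-1/14)·u_0 = (39/14, -29/7, 1/14).
Step 3: u_2 = a_2 − (-9/7)·u_0 − (-60/349)·u_1 = (-132/349, -99/349, -594/349).

u_2 = (-132/349, -99/349, -594/349)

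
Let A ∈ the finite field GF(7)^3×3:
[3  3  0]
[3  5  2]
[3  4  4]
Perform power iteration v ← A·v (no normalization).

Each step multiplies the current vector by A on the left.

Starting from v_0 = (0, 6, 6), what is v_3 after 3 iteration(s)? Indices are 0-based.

v_3 = (3, 4, 3)

v_0 = (0, 6, 6).
v_1 = A·v_0 = (4, 0, 6).
v_2 = A·v_1 = (5, 3, 1).
v_3 = A·v_2 = (3, 4, 3).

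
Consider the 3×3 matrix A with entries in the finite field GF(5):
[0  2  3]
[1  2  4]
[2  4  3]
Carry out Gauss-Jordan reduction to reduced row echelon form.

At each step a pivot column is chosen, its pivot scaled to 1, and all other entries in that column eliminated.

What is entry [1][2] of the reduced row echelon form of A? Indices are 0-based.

M[1][2] = 4

pivot(0,0): swap R0↔R1
pivot(0,0)=1: scale R0 → (1, 2, 4)
  clear (2,0): R2 −= (2)R0 → (0, 0, 0)
pivot(1,1)=2: scale R1 → (0, 1, 4)
  clear (0,1): R0 −= (2)R1 → (1, 0, 1)
col 2: no nonzero at/below row 2; advance.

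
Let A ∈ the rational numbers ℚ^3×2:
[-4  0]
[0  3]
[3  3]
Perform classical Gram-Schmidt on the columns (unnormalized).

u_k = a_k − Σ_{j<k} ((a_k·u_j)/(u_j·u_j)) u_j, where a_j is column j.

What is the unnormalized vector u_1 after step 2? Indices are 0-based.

Step 1: u_0 = a_0 = (-4, 0, 3).
Step 2: u_1 = a_1 − (9/25)·u_0 = (36/25, 3, 48/25).

u_1 = (36/25, 3, 48/25)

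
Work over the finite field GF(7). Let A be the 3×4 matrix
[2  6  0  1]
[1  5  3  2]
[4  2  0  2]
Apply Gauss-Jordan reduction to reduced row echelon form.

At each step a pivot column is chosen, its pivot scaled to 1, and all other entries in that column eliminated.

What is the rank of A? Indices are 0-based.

rank = 3

pivot(0,0)=2: scale R0 → (1, 3, 0, 4)
  clear (1,0): R1 −= (1)R0 → (0, 2, 3, 5)
  clear (2,0): R2 −= (4)R0 → (0, 4, 0, 0)
pivot(1,1)=2: scale R1 → (0, 1, 5, 6)
  clear (0,1): R0 −= (3)R1 → (1, 0, 6, 0)
  clear (2,1): R2 −= (4)R1 → (0, 0, 1, 4)
pivot(2,2)=1: scale R2 → (0, 0, 1, 4)
  clear (0,2): R0 −= (6)R2 → (1, 0, 0, 4)
  clear (1,2): R1 −= (5)R2 → (0, 1, 0, 0)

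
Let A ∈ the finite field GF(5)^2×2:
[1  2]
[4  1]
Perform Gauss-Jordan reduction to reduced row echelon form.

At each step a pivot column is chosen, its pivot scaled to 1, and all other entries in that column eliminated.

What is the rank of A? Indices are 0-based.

rank = 2

step 1: normalize row 0 (÷1) = (1, 2)
  row 1: subtract 4×row0 = (0, 3)
step 2: normalize row 1 (÷3) = (0, 1)
  row 0: subtract 2×row1 = (1, 0)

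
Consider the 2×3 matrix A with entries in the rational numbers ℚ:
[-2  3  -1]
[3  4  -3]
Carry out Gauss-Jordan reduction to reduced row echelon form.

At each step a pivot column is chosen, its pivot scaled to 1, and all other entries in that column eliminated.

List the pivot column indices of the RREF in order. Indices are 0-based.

[1] R0 /= -2  ⇒  (1, -3/2, 1/2)
     R1 -= 3·R0  ⇒  (0, 17/2, -9/2)
[2] R1 /= 17/2  ⇒  (0, 1, -9/17)
     R0 -= -3/2·R1  ⇒  (1, 0, -5/17)

pivot columns: 0, 1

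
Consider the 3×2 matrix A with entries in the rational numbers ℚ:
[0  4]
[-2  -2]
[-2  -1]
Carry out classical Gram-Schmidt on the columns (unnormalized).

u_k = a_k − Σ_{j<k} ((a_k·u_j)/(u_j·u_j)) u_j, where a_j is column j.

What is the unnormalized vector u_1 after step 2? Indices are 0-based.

Step 1: u_0 = a_0 = (0, -2, -2).
Step 2: u_1 = a_1 − (3/4)·u_0 = (4, -1/2, 1/2).

u_1 = (4, -1/2, 1/2)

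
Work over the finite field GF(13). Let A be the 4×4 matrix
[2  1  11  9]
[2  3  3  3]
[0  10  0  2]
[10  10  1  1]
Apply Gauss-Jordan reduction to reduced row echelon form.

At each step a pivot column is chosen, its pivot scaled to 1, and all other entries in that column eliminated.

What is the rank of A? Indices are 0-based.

pivot(0,0)=2: scale R0 → (1, 7, 12, 11)
  clear (1,0): R1 −= (2)R0 → (0, 2, 5, 7)
  clear (3,0): R3 −= (10)R0 → (0, 5, 11, 8)
pivot(1,1)=2: scale R1 → (0, 1, 9, 10)
  clear (0,1): R0 −= (7)R1 → (1, 0, 1, 6)
  clear (2,1): R2 −= (10)R1 → (0, 0, 1, 6)
  clear (3,1): R3 −= (5)R1 → (0, 0, 5, 10)
pivot(2,2)=1: scale R2 → (0, 0, 1, 6)
  clear (0,2): R0 −= (1)R2 → (1, 0, 0, 0)
  clear (1,2): R1 −= (9)R2 → (0, 1, 0, 8)
  clear (3,2): R3 −= (5)R2 → (0, 0, 0, 6)
pivot(3,3)=6: scale R3 → (0, 0, 0, 1)
  clear (1,3): R1 −= (8)R3 → (0, 1, 0, 0)
  clear (2,3): R2 −= (6)R3 → (0, 0, 1, 0)

rank = 4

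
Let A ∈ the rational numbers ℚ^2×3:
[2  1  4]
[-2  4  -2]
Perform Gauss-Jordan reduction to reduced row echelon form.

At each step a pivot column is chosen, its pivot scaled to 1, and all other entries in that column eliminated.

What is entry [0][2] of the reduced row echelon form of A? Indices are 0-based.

M[0][2] = 9/5

step 1: normalize row 0 (÷2) = (1, 1/2, 2)
  row 1: subtract -2×row0 = (0, 5, 2)
step 2: normalize row 1 (÷5) = (0, 1, 2/5)
  row 0: subtract 1/2×row1 = (1, 0, 9/5)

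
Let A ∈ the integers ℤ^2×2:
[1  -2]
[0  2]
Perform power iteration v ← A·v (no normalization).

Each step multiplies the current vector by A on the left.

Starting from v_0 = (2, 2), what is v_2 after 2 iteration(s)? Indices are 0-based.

v_0 = (2, 2).
v_1 = A·v_0 = (-2, 4).
v_2 = A·v_1 = (-10, 8).

v_2 = (-10, 8)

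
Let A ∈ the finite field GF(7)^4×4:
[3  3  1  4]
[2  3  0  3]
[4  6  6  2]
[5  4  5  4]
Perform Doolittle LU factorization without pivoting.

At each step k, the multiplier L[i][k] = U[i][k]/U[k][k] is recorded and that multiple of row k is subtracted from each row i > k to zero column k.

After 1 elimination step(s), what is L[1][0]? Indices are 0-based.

k=0: U[0][0]=3
  eliminate (1,0): mult=3, new row 1: (0, 1, 4, 5); set L[1][0]=3
  eliminate (2,0): mult=6, new row 2: (0, 2, 0, 6); set L[2][0]=6
  eliminate (3,0): mult=4, new row 3: (0, 6, 1, 2); set L[3][0]=4

L[1][0] = 3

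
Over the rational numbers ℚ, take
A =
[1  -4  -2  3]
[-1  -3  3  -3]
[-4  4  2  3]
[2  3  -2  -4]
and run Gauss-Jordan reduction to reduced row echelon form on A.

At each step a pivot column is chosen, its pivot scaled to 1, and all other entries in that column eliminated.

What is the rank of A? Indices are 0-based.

step 1: normalize row 0 (÷1) = (1, -4, -2, 3)
  row 1: subtract -1×row0 = (0, -7, 1, 0)
  row 2: subtract -4×row0 = (0, -12, -6, 15)
  row 3: subtract 2×row0 = (0, 11, 2, -10)
step 2: normalize row 1 (÷-7) = (0, 1, -1/7, 0)
  row 0: subtract -4×row1 = (1, 0, -18/7, 3)
  row 2: subtract -12×row1 = (0, 0, -54/7, 15)
  row 3: subtract 11×row1 = (0, 0, 25/7, -10)
step 3: normalize row 2 (÷-54/7) = (0, 0, 1, -35/18)
  row 0: subtract -18/7×row2 = (1, 0, 0, -2)
  row 1: subtract -1/7×row2 = (0, 1, 0, -5/18)
  row 3: subtract 25/7×row2 = (0, 0, 0, -55/18)
step 4: normalize row 3 (÷-55/18) = (0, 0, 0, 1)
  row 0: subtract -2×row3 = (1, 0, 0, 0)
  row 1: subtract -5/18×row3 = (0, 1, 0, 0)
  row 2: subtract -35/18×row3 = (0, 0, 1, 0)

rank = 4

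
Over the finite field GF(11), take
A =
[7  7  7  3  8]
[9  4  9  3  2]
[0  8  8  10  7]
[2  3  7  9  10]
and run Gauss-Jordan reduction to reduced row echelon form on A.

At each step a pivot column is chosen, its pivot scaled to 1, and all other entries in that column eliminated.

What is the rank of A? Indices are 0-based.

pivot(0,0)=7: scale R0 → (1, 1, 1, 2, 9)
  clear (1,0): R1 −= (9)R0 → (0, 6, 0, 7, 9)
  clear (3,0): R3 −= (2)R0 → (0, 1, 5, 5, 3)
pivot(1,1)=6: scale R1 → (0, 1, 0, 3, 7)
  clear (0,1): R0 −= (1)R1 → (1, 0, 1, 10, 2)
  clear (2,1): R2 −= (8)R1 → (0, 0, 8, 8, 6)
  clear (3,1): R3 −= (1)R1 → (0, 0, 5, 2, 7)
pivot(2,2)=8: scale R2 → (0, 0, 1, 1, 9)
  clear (0,2): R0 −= (1)R2 → (1, 0, 0, 9, 4)
  clear (3,2): R3 −= (5)R2 → (0, 0, 0, 8, 6)
pivot(3,3)=8: scale R3 → (0, 0, 0, 1, 9)
  clear (0,3): R0 −= (9)R3 → (1, 0, 0, 0, 0)
  clear (1,3): R1 −= (3)R3 → (0, 1, 0, 0, 2)
  clear (2,3): R2 −= (1)R3 → (0, 0, 1, 0, 0)

rank = 4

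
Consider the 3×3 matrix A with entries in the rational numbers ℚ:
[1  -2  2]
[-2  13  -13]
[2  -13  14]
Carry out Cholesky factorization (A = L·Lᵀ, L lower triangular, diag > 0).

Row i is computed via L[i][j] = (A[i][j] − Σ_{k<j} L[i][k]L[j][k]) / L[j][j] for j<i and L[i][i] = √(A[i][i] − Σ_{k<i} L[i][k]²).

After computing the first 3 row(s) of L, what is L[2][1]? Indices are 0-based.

Step 1: L[0][0] = √(1) = 1.
  L[1][0] = (-2) / L[0][0] = -2.
Step 2: L[1][1] = √(9) = 3.
  L[2][0] = (2) / L[0][0] = 2.
  L[2][1] = (-9) / L[1][1] = -3.
Step 3: L[2][2] = √(1) = 1.

L[2][1] = -3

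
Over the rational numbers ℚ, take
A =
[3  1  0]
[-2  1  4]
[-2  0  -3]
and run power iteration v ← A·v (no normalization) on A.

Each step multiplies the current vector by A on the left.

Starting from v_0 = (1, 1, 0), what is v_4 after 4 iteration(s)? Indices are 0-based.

v_4 = (1, -143, 16)

v_0 = (1, 1, 0).
v_1 = A·v_0 = (4, -1, -2).
v_2 = A·v_1 = (11, -17, -2).
v_3 = A·v_2 = (16, -47, -16).
v_4 = A·v_3 = (1, -143, 16).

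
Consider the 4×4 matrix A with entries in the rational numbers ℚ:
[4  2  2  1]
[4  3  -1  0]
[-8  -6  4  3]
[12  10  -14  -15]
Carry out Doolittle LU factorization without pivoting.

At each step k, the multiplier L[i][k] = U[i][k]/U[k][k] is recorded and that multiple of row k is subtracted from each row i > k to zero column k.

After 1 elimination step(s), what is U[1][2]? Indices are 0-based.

k=0: U[0][0]=4
  eliminate (1,0): mult=1, new row 1: (0, 1, -3, -1); set L[1][0]=1
  eliminate (2,0): mult=-2, new row 2: (0, -2, 8, 5); set L[2][0]=-2
  eliminate (3,0): mult=3, new row 3: (0, 4, -20, -18); set L[3][0]=3

U[1][2] = -3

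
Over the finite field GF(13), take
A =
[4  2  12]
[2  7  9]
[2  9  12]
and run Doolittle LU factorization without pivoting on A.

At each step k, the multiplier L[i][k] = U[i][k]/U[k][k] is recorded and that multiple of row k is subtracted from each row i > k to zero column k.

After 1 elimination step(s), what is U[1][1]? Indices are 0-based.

U[1][1] = 6

[col 0] pivot 4
  R1 -= 7*R0 → (0, 6, 3)  (L[1][0] := 7)
  R2 -= 7*R0 → (0, 8, 6)  (L[2][0] := 7)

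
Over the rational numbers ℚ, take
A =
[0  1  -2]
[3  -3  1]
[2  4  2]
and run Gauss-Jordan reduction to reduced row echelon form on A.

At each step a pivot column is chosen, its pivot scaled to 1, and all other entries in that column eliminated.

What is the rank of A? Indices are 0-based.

rank = 3

pivot(0,0): swap R0↔R1
pivot(0,0)=3: scale R0 → (1, -1, 1/3)
  clear (2,0): R2 −= (2)R0 → (0, 6, 4/3)
pivot(1,1)=1: scale R1 → (0, 1, -2)
  clear (0,1): R0 −= (-1)R1 → (1, 0, -5/3)
  clear (2,1): R2 −= (6)R1 → (0, 0, 40/3)
pivot(2,2)=40/3: scale R2 → (0, 0, 1)
  clear (0,2): R0 −= (-5/3)R2 → (1, 0, 0)
  clear (1,2): R1 −= (-2)R2 → (0, 1, 0)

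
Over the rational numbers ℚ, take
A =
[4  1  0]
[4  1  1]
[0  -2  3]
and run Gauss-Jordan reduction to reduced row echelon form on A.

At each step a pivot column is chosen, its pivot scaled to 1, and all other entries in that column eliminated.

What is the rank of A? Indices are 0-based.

pivot(0,0)=4: scale R0 → (1, 1/4, 0)
  clear (1,0): R1 −= (4)R0 → (0, 0, 1)
pivot(1,1): swap R1↔R2
pivot(1,1)=-2: scale R1 → (0, 1, -3/2)
  clear (0,1): R0 −= (1/4)R1 → (1, 0, 3/8)
pivot(2,2)=1: scale R2 → (0, 0, 1)
  clear (0,2): R0 −= (3/8)R2 → (1, 0, 0)
  clear (1,2): R1 −= (-3/2)R2 → (0, 1, 0)

rank = 3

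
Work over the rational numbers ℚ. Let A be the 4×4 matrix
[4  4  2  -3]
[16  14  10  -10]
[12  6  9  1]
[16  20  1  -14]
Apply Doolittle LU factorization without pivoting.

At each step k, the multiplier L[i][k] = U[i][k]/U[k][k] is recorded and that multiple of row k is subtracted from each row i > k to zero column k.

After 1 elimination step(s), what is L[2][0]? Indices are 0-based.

k=0: U[0][0]=4
  eliminate (1,0): mult=4, new row 1: (0, -2, 2, 2); set L[1][0]=4
  eliminate (2,0): mult=3, new row 2: (0, -6, 3, 10); set L[2][0]=3
  eliminate (3,0): mult=4, new row 3: (0, 4, -7, -2); set L[3][0]=4

L[2][0] = 3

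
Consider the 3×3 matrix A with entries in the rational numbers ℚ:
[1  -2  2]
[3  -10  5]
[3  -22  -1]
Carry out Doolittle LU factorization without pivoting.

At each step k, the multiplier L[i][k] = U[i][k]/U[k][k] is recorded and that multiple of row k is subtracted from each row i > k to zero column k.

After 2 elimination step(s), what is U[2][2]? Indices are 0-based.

Step 1: pivot at (0,0) is 1.
  row1 ← row1 − (3)·row0  ⇒  L[1][0]=3, U row1=(0, -4, -1)
  row2 ← row2 − (3)·row0  ⇒  L[2][0]=3, U row2=(0, -16, -7)
Step 2: pivot at (1,1) is -4.
  row2 ← row2 − (4)·row1  ⇒  L[2][1]=4, U row2=(0, 0, -3)

U[2][2] = -3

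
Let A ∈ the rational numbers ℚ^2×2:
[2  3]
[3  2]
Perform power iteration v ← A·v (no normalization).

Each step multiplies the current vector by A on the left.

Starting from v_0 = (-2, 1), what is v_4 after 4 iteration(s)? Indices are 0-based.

v_0 = (-2, 1).
v_1 = A·v_0 = (-1, -4).
v_2 = A·v_1 = (-14, -11).
v_3 = A·v_2 = (-61, -64).
v_4 = A·v_3 = (-314, -311).

v_4 = (-314, -311)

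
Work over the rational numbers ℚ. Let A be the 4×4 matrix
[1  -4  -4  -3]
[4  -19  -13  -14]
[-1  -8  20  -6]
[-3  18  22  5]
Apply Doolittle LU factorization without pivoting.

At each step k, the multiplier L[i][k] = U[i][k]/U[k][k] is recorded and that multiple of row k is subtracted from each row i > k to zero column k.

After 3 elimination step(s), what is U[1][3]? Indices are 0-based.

Step 1: pivot at (0,0) is 1.
  row1 ← row1 − (4)·row0  ⇒  L[1][0]=4, U row1=(0, -3, 3, -2)
  row2 ← row2 − (-1)·row0  ⇒  L[2][0]=-1, U row2=(0, -12, 16, -9)
  row3 ← row3 − (-3)·row0  ⇒  L[3][0]=-3, U row3=(0, 6, 10, -4)
Step 2: pivot at (1,1) is -3.
  row2 ← row2 − (4)·row1  ⇒  L[2][1]=4, U row2=(0, 0, 4, -1)
  row3 ← row3 − (-2)·row1  ⇒  L[3][1]=-2, U row3=(0, 0, 16, -8)
Step 3: pivot at (2,2) is 4.
  row3 ← row3 − (4)·row2  ⇒  L[3][2]=4, U row3=(0, 0, 0, -4)

U[1][3] = -2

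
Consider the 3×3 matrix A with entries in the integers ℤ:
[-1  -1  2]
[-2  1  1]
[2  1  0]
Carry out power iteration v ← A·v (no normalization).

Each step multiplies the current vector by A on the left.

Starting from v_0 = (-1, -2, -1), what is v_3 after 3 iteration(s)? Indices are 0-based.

v_0 = (-1, -2, -1).
v_1 = A·v_0 = (1, -1, -4).
v_2 = A·v_1 = (-8, -7, 1).
v_3 = A·v_2 = (17, 10, -23).

v_3 = (17, 10, -23)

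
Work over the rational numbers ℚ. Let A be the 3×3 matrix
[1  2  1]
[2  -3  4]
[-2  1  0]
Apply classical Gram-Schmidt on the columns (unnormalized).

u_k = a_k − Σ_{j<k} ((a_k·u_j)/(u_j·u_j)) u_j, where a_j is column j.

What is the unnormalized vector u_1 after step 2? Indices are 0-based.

u_1 = (8/3, -5/3, -1/3)

Step 1: u_0 = a_0 = (1, 2, -2).
Step 2: u_1 = a_1 − (-2/3)·u_0 = (8/3, -5/3, -1/3).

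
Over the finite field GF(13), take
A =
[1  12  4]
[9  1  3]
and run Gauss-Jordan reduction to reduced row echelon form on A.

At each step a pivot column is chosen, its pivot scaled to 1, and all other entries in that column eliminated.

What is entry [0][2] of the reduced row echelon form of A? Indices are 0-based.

M[0][2] = 2

[1] R0 /= 1  ⇒  (1, 12, 4)
     R1 -= 9·R0  ⇒  (0, 10, 6)
[2] R1 /= 10  ⇒  (0, 1, 11)
     R0 -= 12·R1  ⇒  (1, 0, 2)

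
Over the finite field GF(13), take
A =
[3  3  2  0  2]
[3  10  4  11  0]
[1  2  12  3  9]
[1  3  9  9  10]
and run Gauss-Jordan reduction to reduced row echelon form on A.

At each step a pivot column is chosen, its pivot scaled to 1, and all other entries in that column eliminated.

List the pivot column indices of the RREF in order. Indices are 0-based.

pivot columns: 0, 1, 2, 3

[1] R0 /= 3  ⇒  (1, 1, 5, 0, 5)
     R1 -= 3·R0  ⇒  (0, 7, 2, 11, 11)
     R2 -= 1·R0  ⇒  (0, 1, 7, 3, 4)
     R3 -= 1·R0  ⇒  (0, 2, 4, 9, 5)
[2] R1 /= 7  ⇒  (0, 1, 4, 9, 9)
     R0 -= 1·R1  ⇒  (1, 0, 1, 4, 9)
     R2 -= 1·R1  ⇒  (0, 0, 3, 7, 8)
     R3 -= 2·R1  ⇒  (0, 0, 9, 4, 0)
[3] R2 /= 3  ⇒  (0, 0, 1, 11, 7)
     R0 -= 1·R2  ⇒  (1, 0, 0, 6, 2)
     R1 -= 4·R2  ⇒  (0, 1, 0, 4, 7)
     R3 -= 9·R2  ⇒  (0, 0, 0, 9, 2)
[4] R3 /= 9  ⇒  (0, 0, 0, 1, 6)
     R0 -= 6·R3  ⇒  (1, 0, 0, 0, 5)
     R1 -= 4·R3  ⇒  (0, 1, 0, 0, 9)
     R2 -= 11·R3  ⇒  (0, 0, 1, 0, 6)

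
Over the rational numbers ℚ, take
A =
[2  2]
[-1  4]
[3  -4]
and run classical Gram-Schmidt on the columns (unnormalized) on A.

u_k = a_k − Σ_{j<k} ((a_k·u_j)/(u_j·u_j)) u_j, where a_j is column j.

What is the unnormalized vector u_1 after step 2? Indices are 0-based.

u_1 = (26/7, 22/7, -10/7)

Step 1: u_0 = a_0 = (2, -1, 3).
Step 2: u_1 = a_1 − (-6/7)·u_0 = (26/7, 22/7, -10/7).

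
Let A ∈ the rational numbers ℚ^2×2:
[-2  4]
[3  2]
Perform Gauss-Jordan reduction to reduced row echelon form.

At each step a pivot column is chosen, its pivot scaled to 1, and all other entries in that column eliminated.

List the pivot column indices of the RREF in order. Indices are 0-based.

pivot columns: 0, 1

step 1: normalize row 0 (÷-2) = (1, -2)
  row 1: subtract 3×row0 = (0, 8)
step 2: normalize row 1 (÷8) = (0, 1)
  row 0: subtract -2×row1 = (1, 0)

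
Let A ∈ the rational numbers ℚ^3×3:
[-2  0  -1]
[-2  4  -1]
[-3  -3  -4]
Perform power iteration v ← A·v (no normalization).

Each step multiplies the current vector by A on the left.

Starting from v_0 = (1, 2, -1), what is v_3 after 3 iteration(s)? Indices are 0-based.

v_0 = (1, 2, -1).
v_1 = A·v_0 = (-1, 7, -5).
v_2 = A·v_1 = (7, 35, 2).
v_3 = A·v_2 = (-16, 124, -134).

v_3 = (-16, 124, -134)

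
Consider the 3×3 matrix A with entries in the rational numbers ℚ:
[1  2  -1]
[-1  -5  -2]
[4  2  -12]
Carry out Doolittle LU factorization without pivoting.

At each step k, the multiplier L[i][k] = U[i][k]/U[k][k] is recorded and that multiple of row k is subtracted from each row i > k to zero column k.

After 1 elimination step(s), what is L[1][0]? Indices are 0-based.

L[1][0] = -1

Step 1: pivot at (0,0) is 1.
  row1 ← row1 − (-1)·row0  ⇒  L[1][0]=-1, U row1=(0, -3, -3)
  row2 ← row2 − (4)·row0  ⇒  L[2][0]=4, U row2=(0, -6, -8)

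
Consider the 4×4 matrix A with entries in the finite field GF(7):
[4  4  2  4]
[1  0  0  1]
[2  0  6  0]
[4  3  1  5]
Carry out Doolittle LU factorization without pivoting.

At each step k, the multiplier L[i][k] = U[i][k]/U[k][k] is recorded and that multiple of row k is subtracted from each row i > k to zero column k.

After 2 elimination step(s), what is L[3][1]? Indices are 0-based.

L[3][1] = 1

Step 1: pivot at (0,0) is 4.
  row1 ← row1 − (2)·row0  ⇒  L[1][0]=2, U row1=(0, 6, 3, 0)
  row2 ← row2 − (4)·row0  ⇒  L[2][0]=4, U row2=(0, 5, 5, 5)
  row3 ← row3 − (1)·row0  ⇒  L[3][0]=1, U row3=(0, 6, 6, 1)
Step 2: pivot at (1,1) is 6.
  row2 ← row2 − (2)·row1  ⇒  L[2][1]=2, U row2=(0, 0, 6, 5)
  row3 ← row3 − (1)·row1  ⇒  L[3][1]=1, U row3=(0, 0, 3, 1)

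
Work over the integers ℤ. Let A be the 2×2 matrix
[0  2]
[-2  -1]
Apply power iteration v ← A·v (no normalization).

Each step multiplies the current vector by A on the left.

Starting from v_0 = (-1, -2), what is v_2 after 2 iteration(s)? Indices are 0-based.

v_0 = (-1, -2).
v_1 = A·v_0 = (-4, 4).
v_2 = A·v_1 = (8, 4).

v_2 = (8, 4)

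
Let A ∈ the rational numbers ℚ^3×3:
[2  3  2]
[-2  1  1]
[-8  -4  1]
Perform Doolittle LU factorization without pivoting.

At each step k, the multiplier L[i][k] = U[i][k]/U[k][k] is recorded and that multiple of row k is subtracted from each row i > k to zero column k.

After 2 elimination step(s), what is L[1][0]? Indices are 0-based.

L[1][0] = -1

Step 1: pivot at (0,0) is 2.
  row1 ← row1 − (-1)·row0  ⇒  L[1][0]=-1, U row1=(0, 4, 3)
  row2 ← row2 − (-4)·row0  ⇒  L[2][0]=-4, U row2=(0, 8, 9)
Step 2: pivot at (1,1) is 4.
  row2 ← row2 − (2)·row1  ⇒  L[2][1]=2, U row2=(0, 0, 3)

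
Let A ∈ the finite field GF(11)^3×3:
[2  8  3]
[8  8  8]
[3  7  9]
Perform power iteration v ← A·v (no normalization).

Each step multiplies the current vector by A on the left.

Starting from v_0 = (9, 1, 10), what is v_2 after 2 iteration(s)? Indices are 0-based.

v_0 = (9, 1, 10).
v_1 = A·v_0 = (1, 6, 3).
v_2 = A·v_1 = (4, 3, 6).

v_2 = (4, 3, 6)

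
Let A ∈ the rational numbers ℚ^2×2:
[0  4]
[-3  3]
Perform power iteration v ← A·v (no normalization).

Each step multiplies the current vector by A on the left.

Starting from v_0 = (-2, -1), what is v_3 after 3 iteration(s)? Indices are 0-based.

v_0 = (-2, -1).
v_1 = A·v_0 = (-4, 3).
v_2 = A·v_1 = (12, 21).
v_3 = A·v_2 = (84, 27).

v_3 = (84, 27)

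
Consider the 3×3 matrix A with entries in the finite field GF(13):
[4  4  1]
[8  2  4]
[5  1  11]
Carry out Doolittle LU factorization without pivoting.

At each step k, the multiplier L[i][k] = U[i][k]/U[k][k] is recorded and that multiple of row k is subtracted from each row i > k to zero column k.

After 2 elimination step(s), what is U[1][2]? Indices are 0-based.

k=0: U[0][0]=4
  eliminate (1,0): mult=2, new row 1: (0, 7, 2); set L[1][0]=2
  eliminate (2,0): mult=11, new row 2: (0, 9, 0); set L[2][0]=11
k=1: U[1][1]=7
  eliminate (2,1): mult=5, new row 2: (0, 0, 3); set L[2][1]=5

U[1][2] = 2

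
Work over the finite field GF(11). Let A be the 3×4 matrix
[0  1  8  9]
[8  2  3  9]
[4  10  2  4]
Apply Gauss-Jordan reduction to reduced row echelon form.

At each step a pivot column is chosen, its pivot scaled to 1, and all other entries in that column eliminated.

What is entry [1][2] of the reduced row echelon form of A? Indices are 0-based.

step 1: exchange rows 0,1
step 1: normalize row 0 (÷8) = (1, 3, 10, 8)
  row 2: subtract 4×row0 = (0, 9, 6, 5)
step 2: normalize row 1 (÷1) = (0, 1, 8, 9)
  row 0: subtract 3×row1 = (1, 0, 8, 3)
  row 2: subtract 9×row1 = (0, 0, 0, 1)
skip col 2 (zero from row 2)
step 3: normalize row 2 (÷1) = (0, 0, 0, 1)
  row 0: subtract 3×row2 = (1, 0, 8, 0)
  row 1: subtract 9×row2 = (0, 1, 8, 0)

M[1][2] = 8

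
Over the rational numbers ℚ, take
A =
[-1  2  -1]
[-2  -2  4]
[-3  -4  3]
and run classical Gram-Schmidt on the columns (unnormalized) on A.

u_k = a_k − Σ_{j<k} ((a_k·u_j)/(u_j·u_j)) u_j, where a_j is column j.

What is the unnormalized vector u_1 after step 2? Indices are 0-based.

Step 1: u_0 = a_0 = (-1, -2, -3).
Step 2: u_1 = a_1 − (1)·u_0 = (3, 0, -1).

u_1 = (3, 0, -1)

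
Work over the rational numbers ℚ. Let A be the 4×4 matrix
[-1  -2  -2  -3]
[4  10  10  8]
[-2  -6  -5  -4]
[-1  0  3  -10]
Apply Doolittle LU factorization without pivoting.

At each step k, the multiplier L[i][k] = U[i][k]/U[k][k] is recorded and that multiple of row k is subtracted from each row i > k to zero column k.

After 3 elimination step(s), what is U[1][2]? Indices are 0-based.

U[1][2] = 2

k=0: U[0][0]=-1
  eliminate (1,0): mult=-4, new row 1: (0, 2, 2, -4); set L[1][0]=-4
  eliminate (2,0): mult=2, new row 2: (0, -2, -1, 2); set L[2][0]=2
  eliminate (3,0): mult=1, new row 3: (0, 2, 5, -7); set L[3][0]=1
k=1: U[1][1]=2
  eliminate (2,1): mult=-1, new row 2: (0, 0, 1, -2); set L[2][1]=-1
  eliminate (3,1): mult=1, new row 3: (0, 0, 3, -3); set L[3][1]=1
k=2: U[2][2]=1
  eliminate (3,2): mult=3, new row 3: (0, 0, 0, 3); set L[3][2]=3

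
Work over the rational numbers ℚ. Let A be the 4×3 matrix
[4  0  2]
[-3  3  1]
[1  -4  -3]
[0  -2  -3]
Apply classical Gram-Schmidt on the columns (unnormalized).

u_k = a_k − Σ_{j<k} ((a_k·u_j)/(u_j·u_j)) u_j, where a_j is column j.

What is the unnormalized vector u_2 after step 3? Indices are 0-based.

u_2 = (-154/585, -46/195, 202/585, -47/45)

Step 1: u_0 = a_0 = (4, -3, 1, 0).
Step 2: u_1 = a_1 − (-1/2)·u_0 = (2, 3/2, -7/2, -2).
Step 3: u_2 = a_2 − (1/13)·u_0 − (44/45)·u_1 = (-154/585, -46/195, 202/585, -47/45).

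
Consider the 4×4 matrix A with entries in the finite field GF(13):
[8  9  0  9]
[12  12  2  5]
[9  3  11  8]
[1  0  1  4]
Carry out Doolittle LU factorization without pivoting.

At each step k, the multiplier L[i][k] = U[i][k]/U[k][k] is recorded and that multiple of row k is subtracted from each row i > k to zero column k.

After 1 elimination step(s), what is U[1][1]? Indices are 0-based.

U[1][1] = 5

k=0: U[0][0]=8
  eliminate (1,0): mult=8, new row 1: (0, 5, 2, 11); set L[1][0]=8
  eliminate (2,0): mult=6, new row 2: (0, 1, 11, 6); set L[2][0]=6
  eliminate (3,0): mult=5, new row 3: (0, 7, 1, 11); set L[3][0]=5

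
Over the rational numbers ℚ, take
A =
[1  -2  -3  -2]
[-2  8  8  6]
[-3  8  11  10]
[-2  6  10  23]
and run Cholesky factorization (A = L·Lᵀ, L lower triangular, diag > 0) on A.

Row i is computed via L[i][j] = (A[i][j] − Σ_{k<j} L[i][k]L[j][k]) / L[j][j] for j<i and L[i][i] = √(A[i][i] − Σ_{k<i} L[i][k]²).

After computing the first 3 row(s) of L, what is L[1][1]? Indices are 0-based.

L[1][1] = 2

Step 1: L[0][0] = √(1) = 1.
  L[1][0] = (-2) / L[0][0] = -2.
Step 2: L[1][1] = √(4) = 2.
  L[2][0] = (-3) / L[0][0] = -3.
  L[2][1] = (2) / L[1][1] = 1.
Step 3: L[2][2] = √(1) = 1.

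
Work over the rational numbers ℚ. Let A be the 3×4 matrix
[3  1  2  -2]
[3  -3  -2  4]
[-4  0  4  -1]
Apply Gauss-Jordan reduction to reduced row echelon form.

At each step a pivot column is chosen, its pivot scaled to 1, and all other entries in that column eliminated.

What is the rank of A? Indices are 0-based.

pivot(0,0)=3: scale R0 → (1, 1/3, 2/3, -2/3)
  clear (1,0): R1 −= (3)R0 → (0, -4, -4, 6)
  clear (2,0): R2 −= (-4)R0 → (0, 4/3, 20/3, -11/3)
pivot(1,1)=-4: scale R1 → (0, 1, 1, -3/2)
  clear (0,1): R0 −= (1/3)R1 → (1, 0, 1/3, -1/6)
  clear (2,1): R2 −= (4/3)R1 → (0, 0, 16/3, -5/3)
pivot(2,2)=16/3: scale R2 → (0, 0, 1, -5/16)
  clear (0,2): R0 −= (1/3)R2 → (1, 0, 0, -1/16)
  clear (1,2): R1 −= (1)R2 → (0, 1, 0, -19/16)

rank = 3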